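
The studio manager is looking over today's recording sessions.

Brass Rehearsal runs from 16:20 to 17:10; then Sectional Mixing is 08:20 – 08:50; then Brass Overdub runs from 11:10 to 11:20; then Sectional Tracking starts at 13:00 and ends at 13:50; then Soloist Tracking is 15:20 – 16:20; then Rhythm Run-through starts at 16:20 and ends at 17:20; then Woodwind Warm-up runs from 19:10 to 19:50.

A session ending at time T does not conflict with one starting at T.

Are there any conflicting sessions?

Sorted by start: Sectional Mixing, Brass Overdub, Sectional Tracking, Soloist Tracking, Brass Rehearsal, Rhythm Run-through, Woodwind Warm-up.
Brass Overdub starts after Sectional Mixing ends; Sectional Mixing is clear from here.
Sectional Tracking starts after Brass Overdub ends; Brass Overdub is clear from here.
Soloist Tracking starts after Sectional Tracking ends; Sectional Tracking is clear from here.
Brass Rehearsal starts exactly when Soloist Tracking ends (back-to-back, no overlap); Soloist Tracking is clear from here.
Rhythm Run-through starts before Brass Rehearsal ends → Brass Rehearsal and Rhythm Run-through overlap.
That's a conflict, so the schedule is not conflict-free.

Yes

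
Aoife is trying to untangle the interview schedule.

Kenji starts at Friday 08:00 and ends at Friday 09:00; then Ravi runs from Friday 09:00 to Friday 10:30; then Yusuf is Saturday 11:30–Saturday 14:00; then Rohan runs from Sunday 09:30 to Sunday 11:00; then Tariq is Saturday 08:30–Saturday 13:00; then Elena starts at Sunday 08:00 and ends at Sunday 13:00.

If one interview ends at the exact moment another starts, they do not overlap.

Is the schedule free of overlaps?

Check each pair: they overlap iff neither finishes before the other starts.
Sorted by start: Kenji, Ravi, Tariq, Yusuf, Elena, Rohan.
Ravi starts exactly when Kenji ends (back-to-back, no overlap), so nothing later overlaps Kenji either.
Tariq starts after Ravi ends, so nothing later overlaps Ravi either.
Yusuf starts before Tariq ends → Tariq and Yusuf overlap.
That's a conflict, so the schedule is not conflict-free.

No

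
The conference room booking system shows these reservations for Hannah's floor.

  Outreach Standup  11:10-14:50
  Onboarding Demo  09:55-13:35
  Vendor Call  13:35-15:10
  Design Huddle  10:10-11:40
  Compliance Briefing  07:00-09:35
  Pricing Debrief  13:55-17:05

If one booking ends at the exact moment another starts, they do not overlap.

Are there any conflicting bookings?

Check each pair: they overlap iff neither finishes before the other starts.
Sorted by start: Compliance Briefing, Onboarding Demo, Design Huddle, Outreach Standup, Vendor Call, Pricing Debrief.
Onboarding Demo starts after Compliance Briefing ends — done with Compliance Briefing.
Design Huddle starts before Onboarding Demo ends → Onboarding Demo and Design Huddle overlap.
That's a conflict, so the schedule is not conflict-free.

Yes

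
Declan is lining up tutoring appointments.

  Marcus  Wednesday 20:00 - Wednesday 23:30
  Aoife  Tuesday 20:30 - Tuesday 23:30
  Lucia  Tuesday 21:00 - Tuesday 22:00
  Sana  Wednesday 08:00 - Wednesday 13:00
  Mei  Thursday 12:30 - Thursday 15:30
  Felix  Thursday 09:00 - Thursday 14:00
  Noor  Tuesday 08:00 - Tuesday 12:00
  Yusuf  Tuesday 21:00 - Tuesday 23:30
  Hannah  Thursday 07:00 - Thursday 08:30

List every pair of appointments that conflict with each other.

Aoife & Lucia, Aoife & Yusuf, Felix & Mei, Lucia & Yusuf

Sorted by start: Noor, Aoife, Lucia, Yusuf, Sana, Marcus, Hannah, Felix, Mei.
Aoife starts after Noor ends — done with Noor.
Lucia starts before Aoife ends → Aoife and Lucia overlap.
Yusuf starts before Aoife ends → Aoife and Yusuf overlap.
Sana starts after Aoife ends — done with Aoife.
Yusuf starts before Lucia ends → Lucia and Yusuf overlap.
Sana starts after Lucia ends — done with Lucia.
Sana starts after Yusuf ends — done with Yusuf.
Marcus starts after Sana ends — done with Sana.
Hannah starts after Marcus ends — done with Marcus.
Felix starts after Hannah ends — done with Hannah.
Mei starts before Felix ends → Felix and Mei overlap.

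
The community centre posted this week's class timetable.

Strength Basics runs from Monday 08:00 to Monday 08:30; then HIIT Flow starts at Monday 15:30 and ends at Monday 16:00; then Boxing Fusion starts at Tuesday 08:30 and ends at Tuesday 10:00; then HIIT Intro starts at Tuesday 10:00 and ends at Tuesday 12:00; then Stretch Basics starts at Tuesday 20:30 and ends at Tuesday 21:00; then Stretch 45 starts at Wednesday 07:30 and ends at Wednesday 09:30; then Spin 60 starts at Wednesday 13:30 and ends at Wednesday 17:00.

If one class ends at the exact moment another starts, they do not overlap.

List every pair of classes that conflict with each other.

Check each pair: they overlap iff neither finishes before the other starts.
Sorted by start: Strength Basics, HIIT Flow, Boxing Fusion, HIIT Intro, Stretch Basics, Stretch 45, Spin 60.
HIIT Flow starts after Strength Basics ends, so Strength Basics has no further overlaps.
Boxing Fusion starts after HIIT Flow ends, so HIIT Flow has no further overlaps.
HIIT Intro starts exactly when Boxing Fusion ends (back-to-back, no overlap), so Boxing Fusion has no further overlaps.
Stretch Basics starts after HIIT Intro ends, so HIIT Intro has no further overlaps.
Stretch 45 starts after Stretch Basics ends, so Stretch Basics has no further overlaps.
Spin 60 starts after Stretch 45 ends.

no conflicts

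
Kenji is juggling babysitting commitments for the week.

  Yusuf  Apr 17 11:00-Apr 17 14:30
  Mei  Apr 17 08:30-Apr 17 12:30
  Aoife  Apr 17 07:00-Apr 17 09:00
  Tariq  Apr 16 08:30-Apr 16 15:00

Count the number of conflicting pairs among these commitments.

2

Two intervals overlap when each starts before the other ends.
Sorted by start: Tariq, Aoife, Mei, Yusuf.
Aoife starts after Tariq ends; Tariq is clear from here.
Mei starts before Aoife ends → Aoife and Mei overlap.
Yusuf starts after Aoife ends.
Yusuf starts before Mei ends → Mei and Yusuf overlap.
Overlapping pairs: Aoife & Mei, Mei & Yusuf — 2 in total.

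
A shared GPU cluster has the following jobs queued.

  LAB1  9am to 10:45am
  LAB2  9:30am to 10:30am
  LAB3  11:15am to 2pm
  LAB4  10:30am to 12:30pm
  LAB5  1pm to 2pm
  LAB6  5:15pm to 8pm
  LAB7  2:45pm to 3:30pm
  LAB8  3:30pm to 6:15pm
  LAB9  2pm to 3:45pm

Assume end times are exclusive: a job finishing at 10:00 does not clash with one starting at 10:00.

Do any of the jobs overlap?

Yes

Two intervals overlap when each starts before the other ends.
Sorted by start: LAB1, LAB2, LAB4, LAB3, LAB5, LAB9, LAB7, LAB8, LAB6.
LAB2 starts before LAB1 ends → LAB1 and LAB2 overlap.
That's a conflict, so the schedule is not conflict-free.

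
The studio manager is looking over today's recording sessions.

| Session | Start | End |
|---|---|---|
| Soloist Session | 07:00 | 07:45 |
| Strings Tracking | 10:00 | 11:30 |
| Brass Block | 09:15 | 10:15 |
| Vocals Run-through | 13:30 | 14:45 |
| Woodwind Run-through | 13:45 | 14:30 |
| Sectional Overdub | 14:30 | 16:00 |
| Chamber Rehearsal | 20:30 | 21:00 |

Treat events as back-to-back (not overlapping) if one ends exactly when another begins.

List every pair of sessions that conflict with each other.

Brass Block & Strings Tracking, Sectional Overdub & Vocals Run-through, Vocals Run-through & Woodwind Run-through

Sorted by start: Soloist Session, Brass Block, Strings Tracking, Vocals Run-through, Woodwind Run-through, Sectional Overdub, Chamber Rehearsal.
Brass Block starts after Soloist Session ends, so nothing later overlaps Soloist Session either.
Strings Tracking starts before Brass Block ends → Brass Block and Strings Tracking overlap.
Vocals Run-through starts after Brass Block ends, so nothing later overlaps Brass Block either.
Vocals Run-through starts after Strings Tracking ends, so nothing later overlaps Strings Tracking either.
Woodwind Run-through starts before Vocals Run-through ends → Vocals Run-through and Woodwind Run-through overlap.
Sectional Overdub starts before Vocals Run-through ends → Vocals Run-through and Sectional Overdub overlap.
Chamber Rehearsal starts after Vocals Run-through ends.
Sectional Overdub starts exactly when Woodwind Run-through ends (back-to-back, no overlap), so nothing later overlaps Woodwind Run-through either.
Chamber Rehearsal starts after Sectional Overdub ends.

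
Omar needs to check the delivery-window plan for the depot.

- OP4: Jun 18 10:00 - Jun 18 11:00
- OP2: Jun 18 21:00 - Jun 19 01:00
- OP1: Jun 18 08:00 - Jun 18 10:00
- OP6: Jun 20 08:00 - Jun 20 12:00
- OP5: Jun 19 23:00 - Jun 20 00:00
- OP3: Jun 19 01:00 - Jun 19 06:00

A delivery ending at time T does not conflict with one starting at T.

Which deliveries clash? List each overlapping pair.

no conflicts

Check each pair: they overlap iff neither finishes before the other starts.
Sorted by start: OP1, OP4, OP2, OP3, OP5, OP6.
OP4 starts exactly when OP1 ends (back-to-back, no overlap), so nothing later overlaps OP1 either.
OP2 starts after OP4 ends, so nothing later overlaps OP4 either.
OP3 starts exactly when OP2 ends (back-to-back, no overlap), so nothing later overlaps OP2 either.
OP5 starts after OP3 ends, so nothing later overlaps OP3 either.
OP6 starts after OP5 ends.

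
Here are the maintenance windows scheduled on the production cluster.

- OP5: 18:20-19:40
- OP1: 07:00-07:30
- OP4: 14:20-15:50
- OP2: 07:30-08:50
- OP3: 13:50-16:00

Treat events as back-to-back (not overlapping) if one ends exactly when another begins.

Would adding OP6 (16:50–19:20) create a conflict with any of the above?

Yes — it overlaps OP5

OP1: ends 07:30 at or before OP6 starts 16:50 → clear.
OP2: ends 08:50 at or before OP6 starts 16:50 → clear.
OP3: ends 16:00 at or before OP6 starts 16:50 → clear.
OP4: ends 15:50 at or before OP6 starts 16:50 → clear.
OP5: starts 18:20 before OP6 ends 19:20, and ends 19:40 after OP6 starts 16:50 → overlap.
OP6 overlaps OP5.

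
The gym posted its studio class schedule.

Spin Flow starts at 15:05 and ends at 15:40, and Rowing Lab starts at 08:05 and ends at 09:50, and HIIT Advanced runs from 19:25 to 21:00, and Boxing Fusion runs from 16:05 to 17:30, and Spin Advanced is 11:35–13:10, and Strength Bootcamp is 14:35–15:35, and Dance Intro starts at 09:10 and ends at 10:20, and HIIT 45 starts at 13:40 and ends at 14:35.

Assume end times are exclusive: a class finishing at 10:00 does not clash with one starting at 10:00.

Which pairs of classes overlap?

Sorted by start: Rowing Lab, Dance Intro, Spin Advanced, HIIT 45, Strength Bootcamp, Spin Flow, Boxing Fusion, HIIT Advanced.
Dance Intro starts before Rowing Lab ends → Rowing Lab and Dance Intro overlap.
Spin Advanced starts after Rowing Lab ends; Rowing Lab is clear from here.
Spin Advanced starts after Dance Intro ends; Dance Intro is clear from here.
HIIT 45 starts after Spin Advanced ends; Spin Advanced is clear from here.
Strength Bootcamp starts exactly when HIIT 45 ends (back-to-back, no overlap); HIIT 45 is clear from here.
Spin Flow starts before Strength Bootcamp ends → Strength Bootcamp and Spin Flow overlap.
Boxing Fusion starts after Strength Bootcamp ends; Strength Bootcamp is clear from here.
Boxing Fusion starts after Spin Flow ends; Spin Flow is clear from here.
HIIT Advanced starts after Boxing Fusion ends.

Dance Intro & Rowing Lab, Spin Flow & Strength Bootcamp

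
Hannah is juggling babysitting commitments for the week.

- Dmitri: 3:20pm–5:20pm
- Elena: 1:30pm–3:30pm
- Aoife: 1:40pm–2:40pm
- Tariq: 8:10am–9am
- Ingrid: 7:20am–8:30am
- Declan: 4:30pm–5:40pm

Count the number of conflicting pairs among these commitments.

4

Sorted by start: Ingrid, Tariq, Elena, Aoife, Dmitri, Declan.
Tariq starts before Ingrid ends → Ingrid and Tariq overlap.
Elena starts after Ingrid ends — done with Ingrid.
Elena starts after Tariq ends — done with Tariq.
Aoife starts before Elena ends → Elena and Aoife overlap.
Dmitri starts before Elena ends → Elena and Dmitri overlap.
Declan starts after Elena ends.
Dmitri starts after Aoife ends — done with Aoife.
Declan starts before Dmitri ends → Dmitri and Declan overlap.
Overlapping pairs: Aoife & Elena, Declan & Dmitri, Dmitri & Elena, Ingrid & Tariq — 4 in total.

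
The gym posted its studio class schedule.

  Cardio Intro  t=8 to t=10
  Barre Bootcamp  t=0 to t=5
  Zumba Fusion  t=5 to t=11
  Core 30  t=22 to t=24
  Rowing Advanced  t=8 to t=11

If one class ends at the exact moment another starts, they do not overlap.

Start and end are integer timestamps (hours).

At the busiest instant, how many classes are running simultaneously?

3

Sort all start/end points and keep a running count:
t=0 start Barre Bootcamp → 1
t=5 end Barre Bootcamp → 0
t=5 start Zumba Fusion → 1
t=8 start Cardio Intro → 2
t=8 start Rowing Advanced → 3
t=10 end Cardio Intro → 2
t=11 end Rowing Advanced → 1
t=11 end Zumba Fusion → 0
t=22 start Core 30 → 1
t=24 end Core 30 → 0
Peak is 3, at t=8 (Cardio Intro, Rowing Advanced, Zumba Fusion).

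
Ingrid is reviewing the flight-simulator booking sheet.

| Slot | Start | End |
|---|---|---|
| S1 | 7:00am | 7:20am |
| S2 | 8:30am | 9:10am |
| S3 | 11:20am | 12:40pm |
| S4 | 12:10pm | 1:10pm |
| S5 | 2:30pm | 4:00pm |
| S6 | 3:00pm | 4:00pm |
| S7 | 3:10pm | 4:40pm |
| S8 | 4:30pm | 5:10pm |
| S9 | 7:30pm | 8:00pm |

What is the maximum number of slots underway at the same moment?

Sweep the timeline, counting +1 at each start and −1 at each end (ends before starts at a tie):
7:00am start S1 → 1
7:20am end S1 → 0
8:30am start S2 → 1
9:10am end S2 → 0
11:20am start S3 → 1
12:10pm start S4 → 2
12:40pm end S3 → 1
1:10pm end S4 → 0
2:30pm start S5 → 1
3:00pm start S6 → 2
3:10pm start S7 → 3
4:00pm end S5 → 2
4:00pm end S6 → 1
4:30pm start S8 → 2
4:40pm end S7 → 1
5:10pm end S8 → 0
7:30pm start S9 → 1
8:00pm end S9 → 0
Peak is 3, at 3:10pm (S5, S6, S7).

3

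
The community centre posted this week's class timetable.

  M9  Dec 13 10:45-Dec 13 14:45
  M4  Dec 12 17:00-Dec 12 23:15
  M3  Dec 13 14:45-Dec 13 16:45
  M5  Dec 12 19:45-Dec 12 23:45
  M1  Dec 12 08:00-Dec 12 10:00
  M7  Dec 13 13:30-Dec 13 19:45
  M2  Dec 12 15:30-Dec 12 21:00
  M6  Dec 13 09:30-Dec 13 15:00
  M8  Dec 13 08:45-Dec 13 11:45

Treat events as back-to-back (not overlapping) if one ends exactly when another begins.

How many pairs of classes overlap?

10

Two intervals overlap when each starts before the other ends.
Sorted by start: M1, M2, M4, M5, M8, M6, M9, M7, M3.
M2 starts after M1 ends, so nothing later overlaps M1 either.
M4 starts before M2 ends → M2 and M4 overlap.
M5 starts before M2 ends → M2 and M5 overlap.
M8 starts after M2 ends, so nothing later overlaps M2 either.
M5 starts before M4 ends → M4 and M5 overlap.
M8 starts after M4 ends, so nothing later overlaps M4 either.
M8 starts after M5 ends, so nothing later overlaps M5 either.
M6 starts before M8 ends → M8 and M6 overlap.
M9 starts before M8 ends → M8 and M9 overlap.
M7 starts after M8 ends, so nothing later overlaps M8 either.
M9 starts before M6 ends → M6 and M9 overlap.
M7 starts before M6 ends → M6 and M7 overlap.
M3 starts before M6 ends → M6 and M3 overlap.
M7 starts before M9 ends → M9 and M7 overlap.
M3 starts exactly when M9 ends (back-to-back, no overlap).
M3 starts before M7 ends → M7 and M3 overlap.
Overlapping pairs: M2 & M4, M2 & M5, M3 & M6, M3 & M7, M4 & M5, M6 & M7, M6 & M8, M6 & M9, M7 & M9, M8 & M9 — 10 in total.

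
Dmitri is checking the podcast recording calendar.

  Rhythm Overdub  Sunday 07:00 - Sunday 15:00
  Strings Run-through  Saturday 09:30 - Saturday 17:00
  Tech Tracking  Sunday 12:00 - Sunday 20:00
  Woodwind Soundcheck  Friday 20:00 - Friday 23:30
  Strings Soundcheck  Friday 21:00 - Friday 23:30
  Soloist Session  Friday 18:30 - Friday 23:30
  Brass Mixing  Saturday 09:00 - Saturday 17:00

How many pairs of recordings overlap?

Sorted by start: Soloist Session, Woodwind Soundcheck, Strings Soundcheck, Brass Mixing, Strings Run-through, Rhythm Overdub, Tech Tracking.
Woodwind Soundcheck starts before Soloist Session ends → Soloist Session and Woodwind Soundcheck overlap.
Strings Soundcheck starts before Soloist Session ends → Soloist Session and Strings Soundcheck overlap.
Brass Mixing starts after Soloist Session ends, so Soloist Session has no further overlaps.
Strings Soundcheck starts before Woodwind Soundcheck ends → Woodwind Soundcheck and Strings Soundcheck overlap.
Brass Mixing starts after Woodwind Soundcheck ends, so Woodwind Soundcheck has no further overlaps.
Brass Mixing starts after Strings Soundcheck ends, so Strings Soundcheck has no further overlaps.
Strings Run-through starts before Brass Mixing ends → Brass Mixing and Strings Run-through overlap.
Rhythm Overdub starts after Brass Mixing ends, so Brass Mixing has no further overlaps.
Rhythm Overdub starts after Strings Run-through ends, so Strings Run-through has no further overlaps.
Tech Tracking starts before Rhythm Overdub ends → Rhythm Overdub and Tech Tracking overlap.
Overlapping pairs: Brass Mixing & Strings Run-through, Rhythm Overdub & Tech Tracking, Soloist Session & Strings Soundcheck, Soloist Session & Woodwind Soundcheck, Strings Soundcheck & Woodwind Soundcheck — 5 in total.

5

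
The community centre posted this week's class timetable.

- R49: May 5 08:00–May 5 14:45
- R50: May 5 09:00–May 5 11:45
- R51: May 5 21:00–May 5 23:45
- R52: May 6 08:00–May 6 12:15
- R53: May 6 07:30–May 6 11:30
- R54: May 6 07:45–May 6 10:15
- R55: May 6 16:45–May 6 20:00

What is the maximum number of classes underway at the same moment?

3

Walk through starts and ends in time order (an end at T is processed before a start at T):
May 5 08:00 start R49 → 1
May 5 09:00 start R50 → 2
May 5 11:45 end R50 → 1
May 5 14:45 end R49 → 0
May 5 21:00 start R51 → 1
May 5 23:45 end R51 → 0
May 6 07:30 start R53 → 1
May 6 07:45 start R54 → 2
May 6 08:00 start R52 → 3
May 6 10:15 end R54 → 2
May 6 11:30 end R53 → 1
May 6 12:15 end R52 → 0
May 6 16:45 start R55 → 1
May 6 20:00 end R55 → 0
Peak is 3, at May 6 08:00 (R52, R53, R54).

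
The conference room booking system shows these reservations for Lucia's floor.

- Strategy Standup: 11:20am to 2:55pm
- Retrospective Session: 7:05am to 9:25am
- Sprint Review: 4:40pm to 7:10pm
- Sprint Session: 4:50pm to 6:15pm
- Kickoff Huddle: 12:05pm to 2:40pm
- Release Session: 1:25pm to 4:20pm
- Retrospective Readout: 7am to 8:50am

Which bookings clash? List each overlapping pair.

Kickoff Huddle & Release Session, Kickoff Huddle & Strategy Standup, Release Session & Strategy Standup, Retrospective Readout & Retrospective Session, Sprint Review & Sprint Session

Sorted by start: Retrospective Readout, Retrospective Session, Strategy Standup, Kickoff Huddle, Release Session, Sprint Review, Sprint Session.
Retrospective Session starts before Retrospective Readout ends → Retrospective Readout and Retrospective Session overlap.
Strategy Standup starts after Retrospective Readout ends — done with Retrospective Readout.
Strategy Standup starts after Retrospective Session ends — done with Retrospective Session.
Kickoff Huddle starts before Strategy Standup ends → Strategy Standup and Kickoff Huddle overlap.
Release Session starts before Strategy Standup ends → Strategy Standup and Release Session overlap.
Sprint Review starts after Strategy Standup ends — done with Strategy Standup.
Release Session starts before Kickoff Huddle ends → Kickoff Huddle and Release Session overlap.
Sprint Review starts after Kickoff Huddle ends — done with Kickoff Huddle.
Sprint Review starts after Release Session ends — done with Release Session.
Sprint Session starts before Sprint Review ends → Sprint Review and Sprint Session overlap.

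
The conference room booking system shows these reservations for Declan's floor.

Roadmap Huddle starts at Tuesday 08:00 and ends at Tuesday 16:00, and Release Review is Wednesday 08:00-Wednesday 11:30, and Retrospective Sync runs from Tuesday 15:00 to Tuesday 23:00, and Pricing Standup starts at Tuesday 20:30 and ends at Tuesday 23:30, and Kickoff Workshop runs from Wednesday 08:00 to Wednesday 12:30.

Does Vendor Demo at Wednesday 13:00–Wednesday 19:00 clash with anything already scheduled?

No — it doesn't clash with anything

Roadmap Huddle: ends Tuesday 16:00 at or before Vendor Demo starts Wednesday 13:00 → clear.
Retrospective Sync: ends Tuesday 23:00 at or before Vendor Demo starts Wednesday 13:00 → clear.
Pricing Standup: ends Tuesday 23:30 at or before Vendor Demo starts Wednesday 13:00 → clear.
Release Review: ends Wednesday 11:30 at or before Vendor Demo starts Wednesday 13:00 → clear.
Kickoff Workshop: ends Wednesday 12:30 at or before Vendor Demo starts Wednesday 13:00 → clear.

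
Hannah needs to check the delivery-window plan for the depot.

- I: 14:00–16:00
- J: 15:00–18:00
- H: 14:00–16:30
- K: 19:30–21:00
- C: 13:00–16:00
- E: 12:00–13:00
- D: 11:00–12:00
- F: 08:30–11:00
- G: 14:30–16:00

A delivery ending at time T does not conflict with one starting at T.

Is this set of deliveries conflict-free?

No

Sorted by start: F, D, E, C, H, I, G, J, K.
D starts exactly when F ends (back-to-back, no overlap); F is clear from here.
E starts exactly when D ends (back-to-back, no overlap); D is clear from here.
C starts exactly when E ends (back-to-back, no overlap); E is clear from here.
H starts before C ends → C and H overlap.
That's a conflict, so the schedule is not conflict-free.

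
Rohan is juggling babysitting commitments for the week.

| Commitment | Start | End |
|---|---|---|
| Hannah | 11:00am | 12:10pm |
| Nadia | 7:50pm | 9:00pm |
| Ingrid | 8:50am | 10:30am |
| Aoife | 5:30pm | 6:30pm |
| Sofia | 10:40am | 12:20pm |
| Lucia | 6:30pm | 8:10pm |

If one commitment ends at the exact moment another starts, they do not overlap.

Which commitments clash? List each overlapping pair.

Sorted by start: Ingrid, Sofia, Hannah, Aoife, Lucia, Nadia.
Sofia starts after Ingrid ends — done with Ingrid.
Hannah starts before Sofia ends → Sofia and Hannah overlap.
Aoife starts after Sofia ends — done with Sofia.
Aoife starts after Hannah ends — done with Hannah.
Lucia starts exactly when Aoife ends (back-to-back, no overlap) — done with Aoife.
Nadia starts before Lucia ends → Lucia and Nadia overlap.

Hannah & Sofia, Lucia & Nadia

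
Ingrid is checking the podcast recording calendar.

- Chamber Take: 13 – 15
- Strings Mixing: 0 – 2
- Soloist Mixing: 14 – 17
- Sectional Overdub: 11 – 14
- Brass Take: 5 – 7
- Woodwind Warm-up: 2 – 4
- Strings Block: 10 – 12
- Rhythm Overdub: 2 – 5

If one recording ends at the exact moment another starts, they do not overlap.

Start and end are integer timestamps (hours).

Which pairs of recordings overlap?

Chamber Take & Sectional Overdub, Chamber Take & Soloist Mixing, Rhythm Overdub & Woodwind Warm-up, Sectional Overdub & Strings Block

Sorted by start: Strings Mixing, Woodwind Warm-up, Rhythm Overdub, Brass Take, Strings Block, Sectional Overdub, Chamber Take, Soloist Mixing.
Woodwind Warm-up starts exactly when Strings Mixing ends (back-to-back, no overlap), so nothing later overlaps Strings Mixing either.
Rhythm Overdub starts before Woodwind Warm-up ends → Woodwind Warm-up and Rhythm Overdub overlap.
Brass Take starts after Woodwind Warm-up ends, so nothing later overlaps Woodwind Warm-up either.
Brass Take starts exactly when Rhythm Overdub ends (back-to-back, no overlap), so nothing later overlaps Rhythm Overdub either.
Strings Block starts after Brass Take ends, so nothing later overlaps Brass Take either.
Sectional Overdub starts before Strings Block ends → Strings Block and Sectional Overdub overlap.
Chamber Take starts after Strings Block ends, so nothing later overlaps Strings Block either.
Chamber Take starts before Sectional Overdub ends → Sectional Overdub and Chamber Take overlap.
Soloist Mixing starts exactly when Sectional Overdub ends (back-to-back, no overlap).
Soloist Mixing starts before Chamber Take ends → Chamber Take and Soloist Mixing overlap.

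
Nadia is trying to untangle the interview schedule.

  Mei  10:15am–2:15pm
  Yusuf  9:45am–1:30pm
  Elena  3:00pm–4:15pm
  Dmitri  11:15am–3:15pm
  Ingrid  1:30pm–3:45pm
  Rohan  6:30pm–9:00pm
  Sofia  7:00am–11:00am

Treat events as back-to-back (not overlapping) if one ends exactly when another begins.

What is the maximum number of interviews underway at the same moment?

3

Walk through starts and ends in time order (an end at T is processed before a start at T):
7:00am start Sofia → 1
9:45am start Yusuf → 2
10:15am start Mei → 3
11:00am end Sofia → 2
11:15am start Dmitri → 3
1:30pm end Yusuf → 2
1:30pm start Ingrid → 3
2:15pm end Mei → 2
3:00pm start Elena → 3
3:15pm end Dmitri → 2
3:45pm end Ingrid → 1
4:15pm end Elena → 0
6:30pm start Rohan → 1
9:00pm end Rohan → 0
Peak is 3, at 10:15am (Mei, Sofia, Yusuf).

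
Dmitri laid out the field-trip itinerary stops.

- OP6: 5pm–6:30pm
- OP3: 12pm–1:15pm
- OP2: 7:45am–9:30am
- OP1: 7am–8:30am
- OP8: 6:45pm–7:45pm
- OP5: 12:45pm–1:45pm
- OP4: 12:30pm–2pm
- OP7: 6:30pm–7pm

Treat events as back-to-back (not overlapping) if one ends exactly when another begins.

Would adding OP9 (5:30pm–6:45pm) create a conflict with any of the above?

Yes — it overlaps OP6, OP7

OP1: ends 8:30am at or before OP9 starts 5:30pm → clear.
OP2: ends 9:30am at or before OP9 starts 5:30pm → clear.
OP3: ends 1:15pm at or before OP9 starts 5:30pm → clear.
OP4: ends 2pm at or before OP9 starts 5:30pm → clear.
OP5: ends 1:45pm at or before OP9 starts 5:30pm → clear.
OP6: starts 5pm before OP9 ends 6:45pm, and ends 6:30pm after OP9 starts 5:30pm → overlap.
OP7: starts 6:30pm before OP9 ends 6:45pm, and ends 7pm after OP9 starts 5:30pm → overlap.
OP8: starts 6:45pm at or after OP9 ends 6:45pm → clear.
OP9 overlaps OP6, OP7.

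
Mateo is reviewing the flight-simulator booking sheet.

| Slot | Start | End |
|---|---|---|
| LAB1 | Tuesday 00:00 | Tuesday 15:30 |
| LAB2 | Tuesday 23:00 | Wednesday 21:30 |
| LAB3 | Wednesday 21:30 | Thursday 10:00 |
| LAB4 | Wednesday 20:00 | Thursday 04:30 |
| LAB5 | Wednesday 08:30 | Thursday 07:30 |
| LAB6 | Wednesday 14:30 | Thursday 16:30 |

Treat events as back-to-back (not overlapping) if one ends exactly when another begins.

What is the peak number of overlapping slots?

Walk through starts and ends in time order (an end at T is processed before a start at T):
Tuesday 00:00 start LAB1 → 1
Tuesday 15:30 end LAB1 → 0
Tuesday 23:00 start LAB2 → 1
Wednesday 08:30 start LAB5 → 2
Wednesday 14:30 start LAB6 → 3
Wednesday 20:00 start LAB4 → 4
Wednesday 21:30 end LAB2 → 3
Wednesday 21:30 start LAB3 → 4
Thursday 04:30 end LAB4 → 3
Thursday 07:30 end LAB5 → 2
Thursday 10:00 end LAB3 → 1
Thursday 16:30 end LAB6 → 0
Peak is 4, at Wednesday 20:00 (LAB2, LAB4, LAB5, LAB6).

4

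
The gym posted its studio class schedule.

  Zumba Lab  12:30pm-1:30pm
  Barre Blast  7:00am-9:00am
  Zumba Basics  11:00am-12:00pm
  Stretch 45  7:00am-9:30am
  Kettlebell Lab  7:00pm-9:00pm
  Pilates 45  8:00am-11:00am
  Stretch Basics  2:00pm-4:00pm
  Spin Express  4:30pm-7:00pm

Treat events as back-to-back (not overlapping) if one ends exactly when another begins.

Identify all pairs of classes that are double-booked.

Check each pair: they overlap iff neither finishes before the other starts.
Sorted by start: Barre Blast, Stretch 45, Pilates 45, Zumba Basics, Zumba Lab, Stretch Basics, Spin Express, Kettlebell Lab.
Stretch 45 starts before Barre Blast ends → Barre Blast and Stretch 45 overlap.
Pilates 45 starts before Barre Blast ends → Barre Blast and Pilates 45 overlap.
Zumba Basics starts after Barre Blast ends; Barre Blast is clear from here.
Pilates 45 starts before Stretch 45 ends → Stretch 45 and Pilates 45 overlap.
Zumba Basics starts after Stretch 45 ends; Stretch 45 is clear from here.
Zumba Basics starts exactly when Pilates 45 ends (back-to-back, no overlap); Pilates 45 is clear from here.
Zumba Lab starts after Zumba Basics ends; Zumba Basics is clear from here.
Stretch Basics starts after Zumba Lab ends; Zumba Lab is clear from here.
Spin Express starts after Stretch Basics ends; Stretch Basics is clear from here.
Kettlebell Lab starts exactly when Spin Express ends (back-to-back, no overlap).

Barre Blast & Pilates 45, Barre Blast & Stretch 45, Pilates 45 & Stretch 45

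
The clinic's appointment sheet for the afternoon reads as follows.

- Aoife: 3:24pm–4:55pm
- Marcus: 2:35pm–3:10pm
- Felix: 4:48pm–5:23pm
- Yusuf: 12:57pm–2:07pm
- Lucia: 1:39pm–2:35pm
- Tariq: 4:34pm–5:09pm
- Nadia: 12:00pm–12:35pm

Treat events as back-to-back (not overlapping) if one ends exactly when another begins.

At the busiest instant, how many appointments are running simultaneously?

Sweep the timeline, counting +1 at each start and −1 at each end (ends before starts at a tie):
12:00pm start Nadia → 1
12:35pm end Nadia → 0
12:57pm start Yusuf → 1
1:39pm start Lucia → 2
2:07pm end Yusuf → 1
2:35pm end Lucia → 0
2:35pm start Marcus → 1
3:10pm end Marcus → 0
3:24pm start Aoife → 1
4:34pm start Tariq → 2
4:48pm start Felix → 3
4:55pm end Aoife → 2
5:09pm end Tariq → 1
5:23pm end Felix → 0
Peak is 3, at 4:48pm (Aoife, Felix, Tariq).

3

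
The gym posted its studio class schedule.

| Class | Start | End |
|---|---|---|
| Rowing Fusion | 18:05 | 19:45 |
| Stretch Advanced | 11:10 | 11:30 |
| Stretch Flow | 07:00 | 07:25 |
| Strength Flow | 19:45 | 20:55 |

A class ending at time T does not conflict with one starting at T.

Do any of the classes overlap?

Sorted by start: Stretch Flow, Stretch Advanced, Rowing Fusion, Strength Flow.
Stretch Advanced starts after Stretch Flow ends — done with Stretch Flow.
Rowing Fusion starts after Stretch Advanced ends — done with Stretch Advanced.
Strength Flow starts exactly when Rowing Fusion ends (back-to-back, no overlap).
Every pair is clear; the schedule has no overlaps.

No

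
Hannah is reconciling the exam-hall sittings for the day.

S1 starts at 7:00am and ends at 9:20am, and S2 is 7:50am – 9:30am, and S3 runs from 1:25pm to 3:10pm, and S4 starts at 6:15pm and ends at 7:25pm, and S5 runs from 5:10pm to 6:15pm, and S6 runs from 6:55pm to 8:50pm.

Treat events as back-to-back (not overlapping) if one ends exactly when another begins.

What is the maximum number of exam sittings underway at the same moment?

2

Sweep the timeline, counting +1 at each start and −1 at each end (ends before starts at a tie):
7:00am start S1 → 1
7:50am start S2 → 2
9:20am end S1 → 1
9:30am end S2 → 0
1:25pm start S3 → 1
3:10pm end S3 → 0
5:10pm start S5 → 1
6:15pm end S5 → 0
6:15pm start S4 → 1
6:55pm start S6 → 2
7:25pm end S4 → 1
8:50pm end S6 → 0
Peak is 2, at 7:50am (S1, S2).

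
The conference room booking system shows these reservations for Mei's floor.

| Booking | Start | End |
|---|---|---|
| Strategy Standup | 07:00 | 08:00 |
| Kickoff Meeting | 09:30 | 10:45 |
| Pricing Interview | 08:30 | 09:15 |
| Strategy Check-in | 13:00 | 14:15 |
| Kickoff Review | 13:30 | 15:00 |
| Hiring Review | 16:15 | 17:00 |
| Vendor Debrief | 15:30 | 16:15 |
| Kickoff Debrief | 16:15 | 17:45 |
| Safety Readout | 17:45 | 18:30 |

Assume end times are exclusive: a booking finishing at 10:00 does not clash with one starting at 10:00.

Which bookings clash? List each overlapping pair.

Hiring Review & Kickoff Debrief, Kickoff Review & Strategy Check-in

Sorted by start: Strategy Standup, Pricing Interview, Kickoff Meeting, Strategy Check-in, Kickoff Review, Vendor Debrief, Hiring Review, Kickoff Debrief, Safety Readout.
Pricing Interview starts after Strategy Standup ends; Strategy Standup is clear from here.
Kickoff Meeting starts after Pricing Interview ends; Pricing Interview is clear from here.
Strategy Check-in starts after Kickoff Meeting ends; Kickoff Meeting is clear from here.
Kickoff Review starts before Strategy Check-in ends → Strategy Check-in and Kickoff Review overlap.
Vendor Debrief starts after Strategy Check-in ends; Strategy Check-in is clear from here.
Vendor Debrief starts after Kickoff Review ends; Kickoff Review is clear from here.
Hiring Review starts exactly when Vendor Debrief ends (back-to-back, no overlap); Vendor Debrief is clear from here.
Kickoff Debrief starts before Hiring Review ends → Hiring Review and Kickoff Debrief overlap.
Safety Readout starts after Hiring Review ends.
Safety Readout starts exactly when Kickoff Debrief ends (back-to-back, no overlap).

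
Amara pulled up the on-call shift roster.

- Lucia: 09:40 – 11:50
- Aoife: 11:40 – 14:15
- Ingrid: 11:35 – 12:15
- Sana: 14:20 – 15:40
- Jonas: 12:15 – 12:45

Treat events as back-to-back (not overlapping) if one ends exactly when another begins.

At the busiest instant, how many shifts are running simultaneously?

Sort all start/end points and keep a running count:
09:40 start Lucia → 1
11:35 start Ingrid → 2
11:40 start Aoife → 3
11:50 end Lucia → 2
12:15 end Ingrid → 1
12:15 start Jonas → 2
12:45 end Jonas → 1
14:15 end Aoife → 0
14:20 start Sana → 1
15:40 end Sana → 0
Peak is 3, at 11:40 (Aoife, Ingrid, Lucia).

3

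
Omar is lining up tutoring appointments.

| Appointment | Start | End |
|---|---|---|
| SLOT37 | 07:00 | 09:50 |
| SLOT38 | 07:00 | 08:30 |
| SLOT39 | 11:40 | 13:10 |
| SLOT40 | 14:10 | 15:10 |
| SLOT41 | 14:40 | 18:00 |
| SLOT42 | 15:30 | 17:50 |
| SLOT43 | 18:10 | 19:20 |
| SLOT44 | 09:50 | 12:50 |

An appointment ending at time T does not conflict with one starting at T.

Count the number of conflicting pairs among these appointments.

Check each pair: they overlap iff neither finishes before the other starts.
Sorted by start: SLOT37, SLOT38, SLOT44, SLOT39, SLOT40, SLOT41, SLOT42, SLOT43.
SLOT38 starts before SLOT37 ends → SLOT37 and SLOT38 overlap.
SLOT44 starts exactly when SLOT37 ends (back-to-back, no overlap), so nothing later overlaps SLOT37 either.
SLOT44 starts after SLOT38 ends, so nothing later overlaps SLOT38 either.
SLOT39 starts before SLOT44 ends → SLOT44 and SLOT39 overlap.
SLOT40 starts after SLOT44 ends, so nothing later overlaps SLOT44 either.
SLOT40 starts after SLOT39 ends, so nothing later overlaps SLOT39 either.
SLOT41 starts before SLOT40 ends → SLOT40 and SLOT41 overlap.
SLOT42 starts after SLOT40 ends, so nothing later overlaps SLOT40 either.
SLOT42 starts before SLOT41 ends → SLOT41 and SLOT42 overlap.
SLOT43 starts after SLOT41 ends.
SLOT43 starts after SLOT42 ends.
Overlapping pairs: SLOT37 & SLOT38, SLOT39 & SLOT44, SLOT40 & SLOT41, SLOT41 & SLOT42 — 4 in total.

4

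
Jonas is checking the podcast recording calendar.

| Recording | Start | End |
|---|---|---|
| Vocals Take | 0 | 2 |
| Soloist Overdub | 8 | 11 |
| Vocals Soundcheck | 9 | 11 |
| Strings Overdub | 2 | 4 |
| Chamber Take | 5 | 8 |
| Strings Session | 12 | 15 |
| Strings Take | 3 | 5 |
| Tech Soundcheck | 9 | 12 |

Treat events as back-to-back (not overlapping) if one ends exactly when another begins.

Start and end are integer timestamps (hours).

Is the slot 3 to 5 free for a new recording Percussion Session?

Vocals Take: ends 2 at or before Percussion Session starts 3 → clear.
Strings Overdub: starts 2 before Percussion Session ends 5, and ends 4 after Percussion Session starts 3 → overlap.
Strings Take: starts 3 before Percussion Session ends 5, and ends 5 after Percussion Session starts 3 → overlap.
Chamber Take: starts 5 at or after Percussion Session ends 5 → clear.
Soloist Overdub: starts 8 at or after Percussion Session ends 5 → clear.
Vocals Soundcheck: starts 9 at or after Percussion Session ends 5 → clear.
Tech Soundcheck: starts 9 at or after Percussion Session ends 5 → clear.
Strings Session: starts 12 at or after Percussion Session ends 5 → clear.
Percussion Session overlaps Strings Take, Strings Overdub.

No — it overlaps Strings Overdub, Strings Take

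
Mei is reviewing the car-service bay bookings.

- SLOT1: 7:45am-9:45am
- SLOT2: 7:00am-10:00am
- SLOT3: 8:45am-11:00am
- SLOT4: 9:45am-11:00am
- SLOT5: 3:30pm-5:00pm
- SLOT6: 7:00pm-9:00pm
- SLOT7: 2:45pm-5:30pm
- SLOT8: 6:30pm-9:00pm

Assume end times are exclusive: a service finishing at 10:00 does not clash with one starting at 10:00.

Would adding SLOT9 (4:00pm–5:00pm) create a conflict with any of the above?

Yes — it overlaps SLOT5, SLOT7

SLOT2: ends 10:00am at or before SLOT9 starts 4:00pm → clear.
SLOT1: ends 9:45am at or before SLOT9 starts 4:00pm → clear.
SLOT3: ends 11:00am at or before SLOT9 starts 4:00pm → clear.
SLOT4: ends 11:00am at or before SLOT9 starts 4:00pm → clear.
SLOT7: starts 2:45pm before SLOT9 ends 5:00pm, and ends 5:30pm after SLOT9 starts 4:00pm → overlap.
SLOT5: starts 3:30pm before SLOT9 ends 5:00pm, and ends 5:00pm after SLOT9 starts 4:00pm → overlap.
SLOT8: starts 6:30pm at or after SLOT9 ends 5:00pm → clear.
SLOT6: starts 7:00pm at or after SLOT9 ends 5:00pm → clear.
SLOT9 overlaps SLOT5, SLOT7.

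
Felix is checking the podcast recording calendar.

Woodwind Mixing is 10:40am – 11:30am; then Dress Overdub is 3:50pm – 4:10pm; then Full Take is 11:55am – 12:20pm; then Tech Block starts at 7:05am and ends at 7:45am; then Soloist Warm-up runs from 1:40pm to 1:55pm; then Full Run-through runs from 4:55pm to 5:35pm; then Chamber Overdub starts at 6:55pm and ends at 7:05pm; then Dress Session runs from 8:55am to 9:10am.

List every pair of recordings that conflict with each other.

Sorted by start: Tech Block, Dress Session, Woodwind Mixing, Full Take, Soloist Warm-up, Dress Overdub, Full Run-through, Chamber Overdub.
Dress Session starts after Tech Block ends, so Tech Block has no further overlaps.
Woodwind Mixing starts after Dress Session ends, so Dress Session has no further overlaps.
Full Take starts after Woodwind Mixing ends, so Woodwind Mixing has no further overlaps.
Soloist Warm-up starts after Full Take ends, so Full Take has no further overlaps.
Dress Overdub starts after Soloist Warm-up ends, so Soloist Warm-up has no further overlaps.
Full Run-through starts after Dress Overdub ends, so Dress Overdub has no further overlaps.
Chamber Overdub starts after Full Run-through ends.

none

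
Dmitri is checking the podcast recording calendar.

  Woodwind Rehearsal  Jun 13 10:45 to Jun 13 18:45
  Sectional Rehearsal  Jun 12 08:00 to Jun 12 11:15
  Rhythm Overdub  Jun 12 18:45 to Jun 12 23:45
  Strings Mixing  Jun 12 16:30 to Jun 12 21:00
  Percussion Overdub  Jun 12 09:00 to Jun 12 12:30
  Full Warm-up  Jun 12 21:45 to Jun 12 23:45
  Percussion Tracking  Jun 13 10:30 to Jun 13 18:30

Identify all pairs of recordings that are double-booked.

Sorted by start: Sectional Rehearsal, Percussion Overdub, Strings Mixing, Rhythm Overdub, Full Warm-up, Percussion Tracking, Woodwind Rehearsal.
Percussion Overdub starts before Sectional Rehearsal ends → Sectional Rehearsal and Percussion Overdub overlap.
Strings Mixing starts after Sectional Rehearsal ends — done with Sectional Rehearsal.
Strings Mixing starts after Percussion Overdub ends — done with Percussion Overdub.
Rhythm Overdub starts before Strings Mixing ends → Strings Mixing and Rhythm Overdub overlap.
Full Warm-up starts after Strings Mixing ends — done with Strings Mixing.
Full Warm-up starts before Rhythm Overdub ends → Rhythm Overdub and Full Warm-up overlap.
Percussion Tracking starts after Rhythm Overdub ends — done with Rhythm Overdub.
Percussion Tracking starts after Full Warm-up ends — done with Full Warm-up.
Woodwind Rehearsal starts before Percussion Tracking ends → Percussion Tracking and Woodwind Rehearsal overlap.

Full Warm-up & Rhythm Overdub, Percussion Overdub & Sectional Rehearsal, Percussion Tracking & Woodwind Rehearsal, Rhythm Overdub & Strings Mixing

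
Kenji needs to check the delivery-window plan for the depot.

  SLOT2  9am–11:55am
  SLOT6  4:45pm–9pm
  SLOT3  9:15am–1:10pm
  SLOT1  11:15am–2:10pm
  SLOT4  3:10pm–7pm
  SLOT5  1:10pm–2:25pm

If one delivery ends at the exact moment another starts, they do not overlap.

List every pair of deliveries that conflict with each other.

SLOT1 & SLOT2, SLOT1 & SLOT3, SLOT1 & SLOT5, SLOT2 & SLOT3, SLOT4 & SLOT6

Sorted by start: SLOT2, SLOT3, SLOT1, SLOT5, SLOT4, SLOT6.
SLOT3 starts before SLOT2 ends → SLOT2 and SLOT3 overlap.
SLOT1 starts before SLOT2 ends → SLOT2 and SLOT1 overlap.
SLOT5 starts after SLOT2 ends — done with SLOT2.
SLOT1 starts before SLOT3 ends → SLOT3 and SLOT1 overlap.
SLOT5 starts exactly when SLOT3 ends (back-to-back, no overlap) — done with SLOT3.
SLOT5 starts before SLOT1 ends → SLOT1 and SLOT5 overlap.
SLOT4 starts after SLOT1 ends — done with SLOT1.
SLOT4 starts after SLOT5 ends — done with SLOT5.
SLOT6 starts before SLOT4 ends → SLOT4 and SLOT6 overlap.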